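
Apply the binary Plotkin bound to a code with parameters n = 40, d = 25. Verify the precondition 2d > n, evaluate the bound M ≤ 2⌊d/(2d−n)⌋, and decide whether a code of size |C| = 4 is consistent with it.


Plotkin bound M ≤ 4; given |C| = 4 ≤ bound (satisfied).

Check applicability: 2d = 50, n = 40.
2d − n = 10 > 0, so Plotkin applies.
Compute d/(2d−n) = 25/10 ≈ 2.5000.
⌊d/(2d−n)⌋ = 2.
Plotkin bound: M ≤ 2·2 = 4.
Given |C| = 4, check: satisfied.
This |C| is at the Plotkin bound.


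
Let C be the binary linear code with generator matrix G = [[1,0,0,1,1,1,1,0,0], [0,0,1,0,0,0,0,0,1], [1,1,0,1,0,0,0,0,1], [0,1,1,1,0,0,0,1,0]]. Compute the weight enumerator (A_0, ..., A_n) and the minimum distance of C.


Weight distribution: A_0 = 1, A_2 = 2, A_4 = 5, A_5 = 4, A_7 = 4. Minimum distance d = 2.

Enumerate all 2^4 = 16 messages m ∈ F_2^4.
For each, compute codeword c = mG in F_2^9, then tally its weight.
  m = 0000 → c = 000000000, weight = 0.
  m = 1000 → c = 100111100, weight = 5.
  m = 0100 → c = 001000001, weight = 2.
  m = 1100 → c = 101111101, weight = 7.
  m = 0010 → c = 110100001, weight = 4.
  m = 1010 → c = 010011101, weight = 5.
  m = 0110 → c = 111100000, weight = 4.
  m = 1110 → c = 011011100, weight = 5.
  m = 0001 → c = 011100010, weight = 4.
  m = 1001 → c = 111011110, weight = 7.
  m = 0101 → c = 010100011, weight = 4.
  m = 1101 → c = 110011111, weight = 7.
  m = 0011 → c = 101000011, weight = 4.
  m = 1011 → c = 001111111, weight = 7.
  m = 0111 → c = 100000010, weight = 2.
  m = 1111 → c = 000111110, weight = 5.
Tally weights:
  weight 0: 1 codewords.
  weight 2: 2 codewords.
  weight 4: 5 codewords.
  weight 5: 4 codewords.
  weight 7: 4 codewords.
Minimum distance d = smallest w > 0 with A_w > 0 = 2.
Sanity: Σ A_w = 16 = 2^4 = 16 ✓.


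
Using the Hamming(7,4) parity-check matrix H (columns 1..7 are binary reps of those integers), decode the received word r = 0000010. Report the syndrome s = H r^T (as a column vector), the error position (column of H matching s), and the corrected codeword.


s = (1, 1, 0)^T, error position = 6, corrected codeword c = 0000000

Compute s = H r^T mod 2 one row at a time:
  s_1 = 0 + 0 + 1 + 0 = 1 ≡ 1 (mod 2).
  s_2 = 0 + 0 + 1 + 0 = 1 ≡ 1 (mod 2).
  s_3 = 0 + 0 + 0 + 0 = 0 ≡ 0 (mod 2).
s = (1, 1, 0)^T — this equals column 6 of H (binary 110), so error is at position 6.
Correct: flip bit 6 of r = 0000010 to get c = 0000000.


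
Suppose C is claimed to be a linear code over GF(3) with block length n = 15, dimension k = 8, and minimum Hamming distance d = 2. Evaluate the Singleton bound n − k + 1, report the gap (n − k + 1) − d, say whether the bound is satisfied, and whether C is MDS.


Singleton RHS = n − k + 1 = 8, slack = 6, bound satisfied, not MDS.

Singleton bound: d ≤ n − k + 1.
Here n = 15, k = 8, so n − k + 1 = 8.
Given d = 2, check d ≤ 8: YES.
Slack = (n − k + 1) − d = 6.
The code is NOT MDS (slack = 6 > 0).
Description: the claimed parameters are [15, 8, 2]_3; such a code would be non-MDS.


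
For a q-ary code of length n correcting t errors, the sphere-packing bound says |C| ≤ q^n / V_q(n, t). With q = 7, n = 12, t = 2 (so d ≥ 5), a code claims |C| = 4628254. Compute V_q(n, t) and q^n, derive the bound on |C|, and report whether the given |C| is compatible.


V_q(n, t) = 2449, q^n = 13841287201, Hamming bound = 5651811, |C| = 4628254 ≤ bound (satisfied).

Step 1: Compute V_q(n, t) = Σ_{j=0}^2 C(n, j) (q−1)^j.
  j = 0: C(12,0)·(6)^0 = 1·1 = 1.
  j = 1: C(12,1)·(6)^1 = 12·6 = 72.
  j = 2: C(12,2)·(6)^2 = 66·36 = 2376.
  V_q(n, t) = 1 + 72 + 2376 = 2449.
Step 2: q^n = 7^12 = 13841287201.
Step 3: Hamming bound ⌊q^n / V_q(n,t)⌋ = ⌊13841287201/2449⌋ = 5651811.
Step 4: Compare |C| = 4628254 to 5651811: satisfied.
The claimed |C| lies below the Hamming bound.


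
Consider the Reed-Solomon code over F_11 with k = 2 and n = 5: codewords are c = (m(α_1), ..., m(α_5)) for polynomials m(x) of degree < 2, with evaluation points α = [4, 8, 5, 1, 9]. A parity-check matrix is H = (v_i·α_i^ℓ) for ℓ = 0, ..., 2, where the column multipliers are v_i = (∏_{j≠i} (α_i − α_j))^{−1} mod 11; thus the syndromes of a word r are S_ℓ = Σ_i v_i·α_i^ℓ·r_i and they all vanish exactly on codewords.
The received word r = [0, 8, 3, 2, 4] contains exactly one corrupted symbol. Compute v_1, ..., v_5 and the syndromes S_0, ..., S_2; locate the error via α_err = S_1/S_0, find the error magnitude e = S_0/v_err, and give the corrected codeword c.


S = (10, 3, 2), error at position 2, error magnitude e = 7, c = [0, 1, 3, 2, 4].

Step 1: column multipliers v_i = (∏_{j≠i}(α_i − α_j))^{−1} mod 11.
  i = 1 (α = 4): (4−8)(4−5)(4−1)(4−9) = (−4)·(−1)·3·(−5) = −60 ≡ 6, so v_1 = 6^{−1} = 2 (mod 11).
  i = 2 (α = 8): (8−4)(8−5)(8−1)(8−9) = 4·3·7·(−1) = −84 ≡ 4, so v_2 = 4^{−1} = 3 (mod 11).
  i = 3 (α = 5): (5−4)(5−8)(5−1)(5−9) = 1·(−3)·4·(−4) = 48 ≡ 4, so v_3 = 4^{−1} = 3 (mod 11).
  i = 4 (α = 1): (1−4)(1−8)(1−5)(1−9) = (−3)·(−7)·(−4)·(−8) = 672 ≡ 1, so v_4 = 1^{−1} = 1 (mod 11).
  i = 5 (α = 9): (9−4)(9−8)(9−5)(9−1) = 5·1·4·8 = 160 ≡ 6, so v_5 = 6^{−1} = 2 (mod 11).
  v = [2, 3, 3, 1, 2].
Step 2: syndromes of r = [0, 8, 3, 2, 4] (all sums mod 11).
  S_0 = Σ v_i r_i = 2·0 + 3·8 + 3·3 + 1·2 + 2·4 = 43 ≡ 10.
  S_1 = Σ v_i α_i r_i = 2·4·0 + 3·8·8 + 3·5·3 + 1·1·2 + 2·9·4 = 311 ≡ 3.
  α_i^2 mod 11 = [5, 9, 3, 1, 4].
  S_2 = Σ v_i α_i^2 r_i = 2·5·0 + 3·9·8 + 3·3·3 + 1·1·2 + 2·4·4 = 277 ≡ 2.
  S = (10, 3, 2) ≠ 0, so r is not a codeword (an error is present).
Step 3: locate the error. For a single error e at position i, S_ℓ = v_i·e·α_i^ℓ, so α_err = S_1/S_0.
  S_0^{−1} = 10^{−1} = 10 (mod 11), so α_err = 3·10 = 30 ≡ 8 = α_2. Error position i = 2.
  Consistency check: S_2/S_1 = 2·4 = 8 ≡ 8 = α_err ✓ (single-error assumption holds).
Step 4: error magnitude e = S_0/v_2 = S_0·∏_{j≠2}(α_2 − α_j) = 10·4 = 40 ≡ 7 (mod 11).
Step 5: correct position 2: c_2 = r_2 − e = 8 − 7 ≡ 1 (mod 11). Hence c = [0, 1, 3, 2, 4].
  Check: interpolating c through the α_i gives m(x) = 10 + 3·x (degree < 2) with m(α_i) = c_i for every i, so c is indeed a codeword.


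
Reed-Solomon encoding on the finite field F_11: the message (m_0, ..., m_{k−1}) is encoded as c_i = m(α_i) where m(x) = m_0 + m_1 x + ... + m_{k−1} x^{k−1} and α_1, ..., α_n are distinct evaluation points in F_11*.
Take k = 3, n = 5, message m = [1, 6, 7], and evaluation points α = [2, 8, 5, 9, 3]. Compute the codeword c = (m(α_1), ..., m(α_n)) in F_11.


c = [8, 2, 8, 6, 5]

Message polynomial: m(x) = 1 + 6·x + 7·x^2 (mod 11).
For each evaluation point α_i, compute m(α_i) mod 11:
  α_1 = 2: Horner steps 7 → 9 → 8, so m(2) = 8.
  α_2 = 8: Horner steps 7 → 7 → 2, so m(8) = 2.
  α_3 = 5: Horner steps 7 → 8 → 8, so m(5) = 8.
  α_4 = 9: Horner steps 7 → 3 → 6, so m(9) = 6.
  α_5 = 3: Horner steps 7 → 5 → 5, so m(3) = 5.
Codeword c = [8, 2, 8, 6, 5] ∈ F_11^5.


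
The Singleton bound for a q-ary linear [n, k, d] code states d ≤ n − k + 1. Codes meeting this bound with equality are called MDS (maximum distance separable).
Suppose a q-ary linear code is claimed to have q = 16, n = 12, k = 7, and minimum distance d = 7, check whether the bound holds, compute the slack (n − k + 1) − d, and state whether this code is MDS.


Singleton RHS = n − k + 1 = 6, slack = -1, bound violated (no such code; not MDS).

Singleton bound: d ≤ n − k + 1.
Here n = 12, k = 7, so n − k + 1 = 6.
Given d = 7, check d ≤ 6: NO.
Slack = (n − k + 1) − d = -1.
The slack is negative: d = 7 exceeds n − k + 1 = 6 by 1, so the Singleton bound is violated and no linear [12, 7, 7]_16 code can exist. In particular it is not MDS (MDS requires d = n − k + 1 exactly).
Description: the claimed parameters are [12, 7, 7]_16; such a code would be impossible (violates the Singleton bound).


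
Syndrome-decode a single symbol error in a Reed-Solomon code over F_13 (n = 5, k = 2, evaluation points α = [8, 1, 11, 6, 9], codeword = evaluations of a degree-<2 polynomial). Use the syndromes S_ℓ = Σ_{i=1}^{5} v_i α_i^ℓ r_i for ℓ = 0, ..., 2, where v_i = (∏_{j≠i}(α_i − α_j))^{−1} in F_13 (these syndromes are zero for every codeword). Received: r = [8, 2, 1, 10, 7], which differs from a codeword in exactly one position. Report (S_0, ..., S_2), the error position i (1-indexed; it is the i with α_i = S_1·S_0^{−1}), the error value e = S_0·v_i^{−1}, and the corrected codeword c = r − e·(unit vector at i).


S = (9, 8, 10), error at position 3, error magnitude e = 9, c = [8, 2, 5, 10, 7].

Step 1: column multipliers v_i = (∏_{j≠i}(α_i − α_j))^{−1} mod 13.
  i = 1 (α = 8): (8−1)(8−11)(8−6)(8−9) = 7·(−3)·2·(−1) = 42 ≡ 3, so v_1 = 3^{−1} = 9 (mod 13).
  i = 2 (α = 1): (1−8)(1−11)(1−6)(1−9) = (−7)·(−10)·(−5)·(−8) = 2800 ≡ 5, so v_2 = 5^{−1} = 8 (mod 13).
  i = 3 (α = 11): (11−8)(11−1)(11−6)(11−9) = 3·10·5·2 = 300 ≡ 1, so v_3 = 1^{−1} = 1 (mod 13).
  i = 4 (α = 6): (6−8)(6−1)(6−11)(6−9) = (−2)·5·(−5)·(−3) = −150 ≡ 6, so v_4 = 6^{−1} = 11 (mod 13).
  i = 5 (α = 9): (9−8)(9−1)(9−11)(9−6) = 1·8·(−2)·3 = −48 ≡ 4, so v_5 = 4^{−1} = 10 (mod 13).
  v = [9, 8, 1, 11, 10].
Step 2: syndromes of r = [8, 2, 1, 10, 7] (all sums mod 13).
  S_0 = Σ v_i r_i = 9·8 + 8·2 + 1·1 + 11·10 + 10·7 = 269 ≡ 9.
  S_1 = Σ v_i α_i r_i = 9·8·8 + 8·1·2 + 1·11·1 + 11·6·10 + 10·9·7 = 1893 ≡ 8.
  α_i^2 mod 13 = [12, 1, 4, 10, 3].
  S_2 = Σ v_i α_i^2 r_i = 9·12·8 + 8·1·2 + 1·4·1 + 11·10·10 + 10·3·7 = 2194 ≡ 10.
  S = (9, 8, 10) ≠ 0, so r is not a codeword (an error is present).
Step 3: locate the error. For a single error e at position i, S_ℓ = v_i·e·α_i^ℓ, so α_err = S_1/S_0.
  S_0^{−1} = 9^{−1} = 3 (mod 13), so α_err = 8·3 = 24 ≡ 11 = α_3. Error position i = 3.
  Consistency check: S_2/S_1 = 10·5 = 50 ≡ 11 = α_err ✓ (single-error assumption holds).
Step 4: error magnitude e = S_0/v_3 = S_0·∏_{j≠3}(α_3 − α_j) = 9·1 = 9 ≡ 9 (mod 13).
Step 5: correct position 3: c_3 = r_3 − e = 1 − 9 ≡ 5 (mod 13). Hence c = [8, 2, 5, 10, 7].
  Check: interpolating c through the α_i gives m(x) = 3 + 12·x (degree < 2) with m(α_i) = c_i for every i, so c is indeed a codeword.


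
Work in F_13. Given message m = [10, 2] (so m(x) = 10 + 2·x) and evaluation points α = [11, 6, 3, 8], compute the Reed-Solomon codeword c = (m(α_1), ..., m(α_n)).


c = [6, 9, 3, 0]

Message polynomial: m(x) = 10 + 2·x (mod 13).
For each evaluation point α_i, compute m(α_i) mod 13:
  α_1 = 11: Horner steps 2 → 6, so m(11) = 6.
  α_2 = 6: Horner steps 2 → 9, so m(6) = 9.
  α_3 = 3: Horner steps 2 → 3, so m(3) = 3.
  α_4 = 8: Horner steps 2 → 0, so m(8) = 0.
Codeword c = [6, 9, 3, 0] ∈ F_13^4.


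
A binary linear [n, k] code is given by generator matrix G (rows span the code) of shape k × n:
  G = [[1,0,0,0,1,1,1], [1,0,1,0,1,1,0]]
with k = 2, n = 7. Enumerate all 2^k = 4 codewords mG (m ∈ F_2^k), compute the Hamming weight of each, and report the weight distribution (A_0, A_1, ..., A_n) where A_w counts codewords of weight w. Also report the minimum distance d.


Weight distribution: A_0 = 1, A_2 = 1, A_4 = 2. Minimum distance d = 2.

Enumerate all 2^2 = 4 messages m ∈ F_2^2.
For each, compute codeword c = mG in F_2^7, then tally its weight.
  m = 00 → c = 0000000, weight = 0.
  m = 10 → c = 1000111, weight = 4.
  m = 01 → c = 1010110, weight = 4.
  m = 11 → c = 0010001, weight = 2.
Tally weights:
  weight 0: 1 codewords.
  weight 2: 1 codewords.
  weight 4: 2 codewords.
Minimum distance d = smallest w > 0 with A_w > 0 = 2.
Sanity: Σ A_w = 4 = 2^2 = 4 ✓.


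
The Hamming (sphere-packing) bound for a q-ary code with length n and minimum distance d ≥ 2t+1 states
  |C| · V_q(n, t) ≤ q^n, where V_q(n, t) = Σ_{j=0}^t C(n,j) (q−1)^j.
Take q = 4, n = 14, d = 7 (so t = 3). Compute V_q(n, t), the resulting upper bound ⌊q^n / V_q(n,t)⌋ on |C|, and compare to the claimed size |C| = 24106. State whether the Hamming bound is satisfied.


V_q(n, t) = 10690, q^n = 268435456, Hamming bound = 25110, |C| = 24106 ≤ bound (satisfied).

Step 1: Compute V_q(n, t) = Σ_{j=0}^3 C(n, j) (q−1)^j.
  j = 0: C(14,0)·(3)^0 = 1·1 = 1.
  j = 1: C(14,1)·(3)^1 = 14·3 = 42.
  j = 2: C(14,2)·(3)^2 = 91·9 = 819.
  j = 3: C(14,3)·(3)^3 = 364·27 = 9828.
  V_q(n, t) = 1 + 42 + 819 + 9828 = 10690.
Step 2: q^n = 4^14 = 268435456.
Step 3: Hamming bound ⌊q^n / V_q(n,t)⌋ = ⌊268435456/10690⌋ = 25110.
Step 4: Compare |C| = 24106 to 25110: satisfied.
The claimed |C| lies below the Hamming bound.


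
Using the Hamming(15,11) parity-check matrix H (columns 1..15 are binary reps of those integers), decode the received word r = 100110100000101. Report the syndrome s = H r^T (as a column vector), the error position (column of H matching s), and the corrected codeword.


s = (0, 1, 0, 1)^T, error position = 5, corrected codeword c = 100100100000101

Compute s = H r^T mod 2 one row at a time:
  s_1 = 0 + 0 + 0 + 0 + 0 + 1 + 0 + 1 = 2 ≡ 0 (mod 2).
  s_2 = 1 + 1 + 0 + 1 + 0 + 1 + 0 + 1 = 5 ≡ 1 (mod 2).
  s_3 = 0 + 0 + 0 + 1 + 0 + 0 + 0 + 1 = 2 ≡ 0 (mod 2).
  s_4 = 1 + 0 + 1 + 1 + 0 + 0 + 1 + 1 = 5 ≡ 1 (mod 2).
s = (0, 1, 0, 1)^T — this equals column 5 of H (binary 0101), so error is at position 5.
Correct: flip bit 5 of r = 100110100000101 to get c = 100100100000101.


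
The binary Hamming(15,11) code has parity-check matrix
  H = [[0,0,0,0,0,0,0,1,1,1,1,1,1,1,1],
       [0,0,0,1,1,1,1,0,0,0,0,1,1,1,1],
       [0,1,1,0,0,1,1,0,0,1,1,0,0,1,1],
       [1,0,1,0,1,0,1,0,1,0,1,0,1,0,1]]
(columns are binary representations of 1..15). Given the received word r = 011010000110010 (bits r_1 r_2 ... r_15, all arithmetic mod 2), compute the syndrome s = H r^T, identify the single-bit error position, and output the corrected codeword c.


s = (1, 0, 1, 1)^T, error position = 11, corrected codeword c = 011010000100010

Compute s = H r^T mod 2 one row at a time:
  s_1 = 0 + 0 + 1 + 1 + 0 + 0 + 1 + 0 = 3 ≡ 1 (mod 2).
  s_2 = 0 + 1 + 0 + 0 + 0 + 0 + 1 + 0 = 2 ≡ 0 (mod 2).
  s_3 = 1 + 1 + 0 + 0 + 1 + 1 + 1 + 0 = 5 ≡ 1 (mod 2).
  s_4 = 0 + 1 + 1 + 0 + 0 + 1 + 0 + 0 = 3 ≡ 1 (mod 2).
s = (1, 0, 1, 1)^T — this equals column 11 of H (binary 1011), so error is at position 11.
Correct: flip bit 11 of r = 011010000110010 to get c = 011010000100010.


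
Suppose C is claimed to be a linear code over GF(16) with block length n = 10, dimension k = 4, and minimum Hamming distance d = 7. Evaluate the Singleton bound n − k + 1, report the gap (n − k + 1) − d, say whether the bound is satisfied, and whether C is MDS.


Singleton RHS = n − k + 1 = 7, slack = 0, bound satisfied, MDS.

Singleton bound: d ≤ n − k + 1.
Here n = 10, k = 4, so n − k + 1 = 7.
Given d = 7, check d ≤ 7: YES.
Slack = (n − k + 1) − d = 0.
The code is MDS (slack = 0).
Description: the claimed parameters are [10, 4, 7]_16; such a code would be MDS (meets Singleton bound).


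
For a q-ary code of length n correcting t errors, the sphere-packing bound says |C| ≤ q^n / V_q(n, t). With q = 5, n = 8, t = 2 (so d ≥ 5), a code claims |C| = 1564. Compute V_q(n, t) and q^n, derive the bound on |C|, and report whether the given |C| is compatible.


V_q(n, t) = 481, q^n = 390625, Hamming bound = 812, |C| = 1564 > bound (violated).

Step 1: Compute V_q(n, t) = Σ_{j=0}^2 C(n, j) (q−1)^j.
  j = 0: C(8,0)·(4)^0 = 1·1 = 1.
  j = 1: C(8,1)·(4)^1 = 8·4 = 32.
  j = 2: C(8,2)·(4)^2 = 28·16 = 448.
  V_q(n, t) = 1 + 32 + 448 = 481.
Step 2: q^n = 5^8 = 390625.
Step 3: Hamming bound ⌊q^n / V_q(n,t)⌋ = ⌊390625/481⌋ = 812.
Step 4: Compare |C| = 1564 to 812: violated.
The claimed |C| lies above the Hamming bound, so no 5-ary code of length 8 with d ≥ 5 can have 1564 codewords.


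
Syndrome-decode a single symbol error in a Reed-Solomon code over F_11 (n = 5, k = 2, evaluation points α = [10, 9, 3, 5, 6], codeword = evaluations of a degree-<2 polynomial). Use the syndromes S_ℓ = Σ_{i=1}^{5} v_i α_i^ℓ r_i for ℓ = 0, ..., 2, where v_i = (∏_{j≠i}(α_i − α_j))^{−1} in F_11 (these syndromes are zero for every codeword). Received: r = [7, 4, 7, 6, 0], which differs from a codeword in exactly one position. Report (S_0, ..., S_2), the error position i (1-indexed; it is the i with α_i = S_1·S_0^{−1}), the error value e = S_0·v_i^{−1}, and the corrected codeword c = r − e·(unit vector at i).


S = (8, 3, 8), error at position 1, error magnitude e = 9, c = [9, 4, 7, 6, 0].

Step 1: column multipliers v_i = (∏_{j≠i}(α_i − α_j))^{−1} mod 11.
  i = 1 (α = 10): (10−9)(10−3)(10−5)(10−6) = 1·7·5·4 = 140 ≡ 8, so v_1 = 8^{−1} = 7 (mod 11).
  i = 2 (α = 9): (9−10)(9−3)(9−5)(9−6) = (−1)·6·4·3 = −72 ≡ 5, so v_2 = 5^{−1} = 9 (mod 11).
  i = 3 (α = 3): (3−10)(3−9)(3−5)(3−6) = (−7)·(−6)·(−2)·(−3) = 252 ≡ 10, so v_3 = 10^{−1} = 10 (mod 11).
  i = 4 (α = 5): (5−10)(5−9)(5−3)(5−6) = (−5)·(−4)·2·(−1) = −40 ≡ 4, so v_4 = 4^{−1} = 3 (mod 11).
  i = 5 (α = 6): (6−10)(6−9)(6−3)(6−5) = (−4)·(−3)·3·1 = 36 ≡ 3, so v_5 = 3^{−1} = 4 (mod 11).
  v = [7, 9, 10, 3, 4].
Step 2: syndromes of r = [7, 4, 7, 6, 0] (all sums mod 11).
  S_0 = Σ v_i r_i = 7·7 + 9·4 + 10·7 + 3·6 + 4·0 = 173 ≡ 8.
  S_1 = Σ v_i α_i r_i = 7·10·7 + 9·9·4 + 10·3·7 + 3·5·6 + 4·6·0 = 1114 ≡ 3.
  α_i^2 mod 11 = [1, 4, 9, 3, 3].
  S_2 = Σ v_i α_i^2 r_i = 7·1·7 + 9·4·4 + 10·9·7 + 3·3·6 + 4·3·0 = 877 ≡ 8.
  S = (8, 3, 8) ≠ 0, so r is not a codeword (an error is present).
Step 3: locate the error. For a single error e at position i, S_ℓ = v_i·e·α_i^ℓ, so α_err = S_1/S_0.
  S_0^{−1} = 8^{−1} = 7 (mod 11), so α_err = 3·7 = 21 ≡ 10 = α_1. Error position i = 1.
  Consistency check: S_2/S_1 = 8·4 = 32 ≡ 10 = α_err ✓ (single-error assumption holds).
Step 4: error magnitude e = S_0/v_1 = S_0·∏_{j≠1}(α_1 − α_j) = 8·8 = 64 ≡ 9 (mod 11).
Step 5: correct position 1: c_1 = r_1 − e = 7 − 9 ≡ 9 (mod 11). Hence c = [9, 4, 7, 6, 0].
  Check: interpolating c through the α_i gives m(x) = 3 + 5·x (degree < 2) with m(α_i) = c_i for every i, so c is indeed a codeword.


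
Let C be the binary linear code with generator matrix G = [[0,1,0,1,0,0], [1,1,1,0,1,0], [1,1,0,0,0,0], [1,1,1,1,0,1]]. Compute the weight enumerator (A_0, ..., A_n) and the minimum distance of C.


Weight distribution: A_0 = 1, A_2 = 4, A_3 = 6, A_4 = 3, A_5 = 2. Minimum distance d = 2.

Enumerate all 2^4 = 16 messages m ∈ F_2^4.
For each, compute codeword c = mG in F_2^6, then tally its weight.
  m = 0000 → c = 000000, weight = 0.
  m = 1000 → c = 010100, weight = 2.
  m = 0100 → c = 111010, weight = 4.
  m = 1100 → c = 101110, weight = 4.
  m = 0010 → c = 110000, weight = 2.
  m = 1010 → c = 100100, weight = 2.
  m = 0110 → c = 001010, weight = 2.
  m = 1110 → c = 011110, weight = 4.
  m = 0001 → c = 111101, weight = 5.
  m = 1001 → c = 101001, weight = 3.
  m = 0101 → c = 000111, weight = 3.
  m = 1101 → c = 010011, weight = 3.
  m = 0011 → c = 001101, weight = 3.
  m = 1011 → c = 011001, weight = 3.
  m = 0111 → c = 110111, weight = 5.
  m = 1111 → c = 100011, weight = 3.
Tally weights:
  weight 0: 1 codewords.
  weight 2: 4 codewords.
  weight 3: 6 codewords.
  weight 4: 3 codewords.
  weight 5: 2 codewords.
Minimum distance d = smallest w > 0 with A_w > 0 = 2.
Sanity: Σ A_w = 16 = 2^4 = 16 ✓.


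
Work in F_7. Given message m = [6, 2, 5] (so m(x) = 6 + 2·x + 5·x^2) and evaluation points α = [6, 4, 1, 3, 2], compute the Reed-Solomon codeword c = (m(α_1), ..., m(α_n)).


c = [2, 3, 6, 1, 2]

Message polynomial: m(x) = 6 + 2·x + 5·x^2 (mod 7).
For each evaluation point α_i, compute m(α_i) mod 7:
  α_1 = 6: Horner steps 5 → 4 → 2, so m(6) = 2.
  α_2 = 4: Horner steps 5 → 1 → 3, so m(4) = 3.
  α_3 = 1: Horner steps 5 → 0 → 6, so m(1) = 6.
  α_4 = 3: Horner steps 5 → 3 → 1, so m(3) = 1.
  α_5 = 2: Horner steps 5 → 5 → 2, so m(2) = 2.
Codeword c = [2, 3, 6, 1, 2] ∈ F_7^5.


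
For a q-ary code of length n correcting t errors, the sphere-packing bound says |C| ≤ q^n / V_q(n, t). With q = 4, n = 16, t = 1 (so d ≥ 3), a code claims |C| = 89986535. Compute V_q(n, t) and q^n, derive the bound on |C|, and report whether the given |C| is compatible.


V_q(n, t) = 49, q^n = 4294967296, Hamming bound = 87652393, |C| = 89986535 > bound (violated).

Step 1: Compute V_q(n, t) = Σ_{j=0}^1 C(n, j) (q−1)^j.
  j = 0: C(16,0)·(3)^0 = 1·1 = 1.
  j = 1: C(16,1)·(3)^1 = 16·3 = 48.
  V_q(n, t) = 1 + 48 = 49.
Step 2: q^n = 4^16 = 4294967296.
Step 3: Hamming bound ⌊q^n / V_q(n,t)⌋ = ⌊4294967296/49⌋ = 87652393.
Step 4: Compare |C| = 89986535 to 87652393: violated.
The claimed |C| lies above the Hamming bound, so no 4-ary code of length 16 with d ≥ 3 can have 89986535 codewords.


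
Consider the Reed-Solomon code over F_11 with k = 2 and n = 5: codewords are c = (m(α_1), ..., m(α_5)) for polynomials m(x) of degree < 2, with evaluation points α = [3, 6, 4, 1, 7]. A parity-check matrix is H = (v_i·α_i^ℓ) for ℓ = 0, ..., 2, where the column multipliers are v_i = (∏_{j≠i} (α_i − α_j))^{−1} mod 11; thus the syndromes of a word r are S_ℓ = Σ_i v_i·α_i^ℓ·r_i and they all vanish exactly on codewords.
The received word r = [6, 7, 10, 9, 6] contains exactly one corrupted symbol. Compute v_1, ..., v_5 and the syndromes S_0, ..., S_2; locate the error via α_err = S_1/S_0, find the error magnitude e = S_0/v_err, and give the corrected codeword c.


S = (1, 7, 5), error at position 5, error magnitude e = 6, c = [6, 7, 10, 9, 0].

Step 1: column multipliers v_i = (∏_{j≠i}(α_i − α_j))^{−1} mod 11.
  i = 1 (α = 3): (3−6)(3−4)(3−1)(3−7) = (−3)·(−1)·2·(−4) = −24 ≡ 9, so v_1 = 9^{−1} = 5 (mod 11).
  i = 2 (α = 6): (6−3)(6−4)(6−1)(6−7) = 3·2·5·(−1) = −30 ≡ 3, so v_2 = 3^{−1} = 4 (mod 11).
  i = 3 (α = 4): (4−3)(4−6)(4−1)(4−7) = 1·(−2)·3·(−3) = 18 ≡ 7, so v_3 = 7^{−1} = 8 (mod 11).
  i = 4 (α = 1): (1−3)(1−6)(1−4)(1−7) = (−2)·(−5)·(−3)·(−6) = 180 ≡ 4, so v_4 = 4^{−1} = 3 (mod 11).
  i = 5 (α = 7): (7−3)(7−6)(7−4)(7−1) = 4·1·3·6 = 72 ≡ 6, so v_5 = 6^{−1} = 2 (mod 11).
  v = [5, 4, 8, 3, 2].
Step 2: syndromes of r = [6, 7, 10, 9, 6] (all sums mod 11).
  S_0 = Σ v_i r_i = 5·6 + 4·7 + 8·10 + 3·9 + 2·6 = 177 ≡ 1.
  S_1 = Σ v_i α_i r_i = 5·3·6 + 4·6·7 + 8·4·10 + 3·1·9 + 2·7·6 = 689 ≡ 7.
  α_i^2 mod 11 = [9, 3, 5, 1, 5].
  S_2 = Σ v_i α_i^2 r_i = 5·9·6 + 4·3·7 + 8·5·10 + 3·1·9 + 2·5·6 = 841 ≡ 5.
  S = (1, 7, 5) ≠ 0, so r is not a codeword (an error is present).
Step 3: locate the error. For a single error e at position i, S_ℓ = v_i·e·α_i^ℓ, so α_err = S_1/S_0.
  S_0^{−1} = 1^{−1} = 1 (mod 11), so α_err = 7·1 = 7 ≡ 7 = α_5. Error position i = 5.
  Consistency check: S_2/S_1 = 5·8 = 40 ≡ 7 = α_err ✓ (single-error assumption holds).
Step 4: error magnitude e = S_0/v_5 = S_0·∏_{j≠5}(α_5 − α_j) = 1·6 = 6 ≡ 6 (mod 11).
Step 5: correct position 5: c_5 = r_5 − e = 6 − 6 ≡ 0 (mod 11). Hence c = [6, 7, 10, 9, 0].
  Check: interpolating c through the α_i gives m(x) = 5 + 4·x (degree < 2) with m(α_i) = c_i for every i, so c is indeed a codeword.


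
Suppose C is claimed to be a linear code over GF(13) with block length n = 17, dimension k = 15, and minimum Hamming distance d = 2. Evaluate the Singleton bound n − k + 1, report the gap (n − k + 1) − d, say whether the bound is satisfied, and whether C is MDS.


Singleton RHS = n − k + 1 = 3, slack = 1, bound satisfied, not MDS.

Singleton bound: d ≤ n − k + 1.
Here n = 17, k = 15, so n − k + 1 = 3.
Given d = 2, check d ≤ 3: YES.
Slack = (n − k + 1) − d = 1.
The code is NOT MDS (slack = 1 > 0).
Description: the claimed parameters are [17, 15, 2]_13; such a code would be non-MDS.


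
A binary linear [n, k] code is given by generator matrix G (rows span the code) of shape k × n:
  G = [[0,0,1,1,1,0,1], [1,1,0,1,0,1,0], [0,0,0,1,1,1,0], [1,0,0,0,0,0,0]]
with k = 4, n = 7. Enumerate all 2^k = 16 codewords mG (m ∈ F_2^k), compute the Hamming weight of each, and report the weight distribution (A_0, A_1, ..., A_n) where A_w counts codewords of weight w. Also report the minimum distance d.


Weight distribution: A_0 = 1, A_1 = 1, A_2 = 1, A_3 = 4, A_4 = 5, A_5 = 3, A_6 = 1. Minimum distance d = 1.

Enumerate all 2^4 = 16 messages m ∈ F_2^4.
For each, compute codeword c = mG in F_2^7, then tally its weight.
  m = 0000 → c = 0000000, weight = 0.
  m = 1000 → c = 0011101, weight = 4.
  m = 0100 → c = 1101010, weight = 4.
  m = 1100 → c = 1110111, weight = 6.
  m = 0010 → c = 0001110, weight = 3.
  m = 1010 → c = 0010011, weight = 3.
  m = 0110 → c = 1100100, weight = 3.
  m = 1110 → c = 1111001, weight = 5.
  m = 0001 → c = 1000000, weight = 1.
  m = 1001 → c = 1011101, weight = 5.
  m = 0101 → c = 0101010, weight = 3.
  m = 1101 → c = 0110111, weight = 5.
  m = 0011 → c = 1001110, weight = 4.
  m = 1011 → c = 1010011, weight = 4.
  m = 0111 → c = 0100100, weight = 2.
  m = 1111 → c = 0111001, weight = 4.
Tally weights:
  weight 0: 1 codewords.
  weight 1: 1 codewords.
  weight 2: 1 codewords.
  weight 3: 4 codewords.
  weight 4: 5 codewords.
  weight 5: 3 codewords.
  weight 6: 1 codewords.
Minimum distance d = smallest w > 0 with A_w > 0 = 1.
Sanity: Σ A_w = 16 = 2^4 = 16 ✓.


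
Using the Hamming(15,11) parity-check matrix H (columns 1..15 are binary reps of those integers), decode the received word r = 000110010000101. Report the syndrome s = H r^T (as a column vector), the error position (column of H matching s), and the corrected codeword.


s = (1, 0, 1, 1)^T, error position = 11, corrected codeword c = 000110010010101

Compute s = H r^T mod 2 one row at a time:
  s_1 = 1 + 0 + 0 + 0 + 0 + 1 + 0 + 1 = 3 ≡ 1 (mod 2).
  s_2 = 1 + 1 + 0 + 0 + 0 + 1 + 0 + 1 = 4 ≡ 0 (mod 2).
  s_3 = 0 + 0 + 0 + 0 + 0 + 0 + 0 + 1 = 1 ≡ 1 (mod 2).
  s_4 = 0 + 0 + 1 + 0 + 0 + 0 + 1 + 1 = 3 ≡ 1 (mod 2).
s = (1, 0, 1, 1)^T — this equals column 11 of H (binary 1011), so error is at position 11.
Correct: flip bit 11 of r = 000110010000101 to get c = 000110010010101.


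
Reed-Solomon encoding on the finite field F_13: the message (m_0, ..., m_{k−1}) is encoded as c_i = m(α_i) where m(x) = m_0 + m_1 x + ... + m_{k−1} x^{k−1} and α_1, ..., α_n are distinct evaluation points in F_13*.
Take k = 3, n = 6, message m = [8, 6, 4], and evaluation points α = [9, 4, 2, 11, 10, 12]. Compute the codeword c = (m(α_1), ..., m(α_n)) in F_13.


c = [9, 5, 10, 12, 0, 6]

Message polynomial: m(x) = 8 + 6·x + 4·x^2 (mod 13).
For each evaluation point α_i, compute m(α_i) mod 13:
  α_1 = 9: Horner steps 4 → 3 → 9, so m(9) = 9.
  α_2 = 4: Horner steps 4 → 9 → 5, so m(4) = 5.
  α_3 = 2: Horner steps 4 → 1 → 10, so m(2) = 10.
  α_4 = 11: Horner steps 4 → 11 → 12, so m(11) = 12.
  α_5 = 10: Horner steps 4 → 7 → 0, so m(10) = 0.
  α_6 = 12: Horner steps 4 → 2 → 6, so m(12) = 6.
Codeword c = [9, 5, 10, 12, 0, 6] ∈ F_13^6.


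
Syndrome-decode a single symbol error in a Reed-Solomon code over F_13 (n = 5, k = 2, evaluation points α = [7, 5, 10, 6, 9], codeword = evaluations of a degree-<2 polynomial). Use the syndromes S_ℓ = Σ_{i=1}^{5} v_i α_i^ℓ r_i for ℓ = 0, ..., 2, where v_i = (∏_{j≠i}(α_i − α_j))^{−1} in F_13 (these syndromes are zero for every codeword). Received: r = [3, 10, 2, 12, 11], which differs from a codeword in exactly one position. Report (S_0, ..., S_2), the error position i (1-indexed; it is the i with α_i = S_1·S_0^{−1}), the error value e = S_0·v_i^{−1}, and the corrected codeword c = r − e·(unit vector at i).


S = (2, 10, 11), error at position 2, error magnitude e = 2, c = [3, 8, 2, 12, 11].

Step 1: column multipliers v_i = (∏_{j≠i}(α_i − α_j))^{−1} mod 13.
  i = 1 (α = 7): (7−5)(7−10)(7−6)(7−9) = 2·(−3)·1·(−2) = 12 ≡ 12, so v_1 = 12^{−1} = 12 (mod 13).
  i = 2 (α = 5): (5−7)(5−10)(5−6)(5−9) = (−2)·(−5)·(−1)·(−4) = 40 ≡ 1, so v_2 = 1^{−1} = 1 (mod 13).
  i = 3 (α = 10): (10−7)(10−5)(10−6)(10−9) = 3·5·4·1 = 60 ≡ 8, so v_3 = 8^{−1} = 5 (mod 13).
  i = 4 (α = 6): (6−7)(6−5)(6−10)(6−9) = (−1)·1·(−4)·(−3) = −12 ≡ 1, so v_4 = 1^{−1} = 1 (mod 13).
  i = 5 (α = 9): (9−7)(9−5)(9−10)(9−6) = 2·4·(−1)·3 = −24 ≡ 2, so v_5 = 2^{−1} = 7 (mod 13).
  v = [12, 1, 5, 1, 7].
Step 2: syndromes of r = [3, 10, 2, 12, 11] (all sums mod 13).
  S_0 = Σ v_i r_i = 12·3 + 1·10 + 5·2 + 1·12 + 7·11 = 145 ≡ 2.
  S_1 = Σ v_i α_i r_i = 12·7·3 + 1·5·10 + 5·10·2 + 1·6·12 + 7·9·11 = 1167 ≡ 10.
  α_i^2 mod 13 = [10, 12, 9, 10, 3].
  S_2 = Σ v_i α_i^2 r_i = 12·10·3 + 1·12·10 + 5·9·2 + 1·10·12 + 7·3·11 = 921 ≡ 11.
  S = (2, 10, 11) ≠ 0, so r is not a codeword (an error is present).
Step 3: locate the error. For a single error e at position i, S_ℓ = v_i·e·α_i^ℓ, so α_err = S_1/S_0.
  S_0^{−1} = 2^{−1} = 7 (mod 13), so α_err = 10·7 = 70 ≡ 5 = α_2. Error position i = 2.
  Consistency check: S_2/S_1 = 11·4 = 44 ≡ 5 = α_err ✓ (single-error assumption holds).
Step 4: error magnitude e = S_0/v_2 = S_0·∏_{j≠2}(α_2 − α_j) = 2·1 = 2 ≡ 2 (mod 13).
Step 5: correct position 2: c_2 = r_2 − e = 10 − 2 ≡ 8 (mod 13). Hence c = [3, 8, 2, 12, 11].
  Check: interpolating c through the α_i gives m(x) = 1 + 4·x (degree < 2) with m(α_i) = c_i for every i, so c is indeed a codeword.


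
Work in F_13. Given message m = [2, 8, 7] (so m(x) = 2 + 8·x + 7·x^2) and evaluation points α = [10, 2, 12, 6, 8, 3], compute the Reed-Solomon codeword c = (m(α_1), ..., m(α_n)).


c = [2, 7, 1, 3, 7, 11]

Message polynomial: m(x) = 2 + 8·x + 7·x^2 (mod 13).
For each evaluation point α_i, compute m(α_i) mod 13:
  α_1 = 10: Horner steps 7 → 0 → 2, so m(10) = 2.
  α_2 = 2: Horner steps 7 → 9 → 7, so m(2) = 7.
  α_3 = 12: Horner steps 7 → 1 → 1, so m(12) = 1.
  α_4 = 6: Horner steps 7 → 11 → 3, so m(6) = 3.
  α_5 = 8: Horner steps 7 → 12 → 7, so m(8) = 7.
  α_6 = 3: Horner steps 7 → 3 → 11, so m(3) = 11.
Codeword c = [2, 7, 1, 3, 7, 11] ∈ F_13^6.


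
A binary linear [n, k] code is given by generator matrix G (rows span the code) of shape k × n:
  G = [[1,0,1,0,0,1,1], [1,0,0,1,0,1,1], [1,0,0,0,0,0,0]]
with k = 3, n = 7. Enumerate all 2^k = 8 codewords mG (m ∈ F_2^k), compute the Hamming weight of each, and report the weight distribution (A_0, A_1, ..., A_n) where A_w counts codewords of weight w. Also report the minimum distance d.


Weight distribution: A_0 = 1, A_1 = 1, A_2 = 1, A_3 = 3, A_4 = 2. Minimum distance d = 1.

Enumerate all 2^3 = 8 messages m ∈ F_2^3.
For each, compute codeword c = mG in F_2^7, then tally its weight.
  m = 000 → c = 0000000, weight = 0.
  m = 100 → c = 1010011, weight = 4.
  m = 010 → c = 1001011, weight = 4.
  m = 110 → c = 0011000, weight = 2.
  m = 001 → c = 1000000, weight = 1.
  m = 101 → c = 0010011, weight = 3.
  m = 011 → c = 0001011, weight = 3.
  m = 111 → c = 1011000, weight = 3.
Tally weights:
  weight 0: 1 codewords.
  weight 1: 1 codewords.
  weight 2: 1 codewords.
  weight 3: 3 codewords.
  weight 4: 2 codewords.
Minimum distance d = smallest w > 0 with A_w > 0 = 1.
Sanity: Σ A_w = 8 = 2^3 = 8 ✓.


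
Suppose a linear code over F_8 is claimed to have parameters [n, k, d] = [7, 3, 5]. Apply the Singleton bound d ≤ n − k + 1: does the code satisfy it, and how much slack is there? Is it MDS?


Singleton RHS = n − k + 1 = 5, slack = 0, bound satisfied, MDS.

Singleton bound: d ≤ n − k + 1.
Here n = 7, k = 3, so n − k + 1 = 5.
Given d = 5, check d ≤ 5: YES.
Slack = (n − k + 1) − d = 0.
The code is MDS (slack = 0).
Description: the claimed parameters are [7, 3, 5]_8; such a code would be MDS (meets Singleton bound).


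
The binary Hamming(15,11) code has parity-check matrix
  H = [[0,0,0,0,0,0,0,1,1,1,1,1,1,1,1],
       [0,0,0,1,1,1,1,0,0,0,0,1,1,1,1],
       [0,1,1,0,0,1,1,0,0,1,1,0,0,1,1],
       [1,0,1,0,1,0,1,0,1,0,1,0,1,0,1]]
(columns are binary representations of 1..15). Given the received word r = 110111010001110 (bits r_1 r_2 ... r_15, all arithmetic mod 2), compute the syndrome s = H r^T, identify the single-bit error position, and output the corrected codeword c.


s = (0, 0, 1, 1)^T, error position = 3, corrected codeword c = 111111010001110

Compute s = H r^T mod 2 one row at a time:
  s_1 = 1 + 0 + 0 + 0 + 1 + 1 + 1 + 0 = 4 ≡ 0 (mod 2).
  s_2 = 1 + 1 + 1 + 0 + 1 + 1 + 1 + 0 = 6 ≡ 0 (mod 2).
  s_3 = 1 + 0 + 1 + 0 + 0 + 0 + 1 + 0 = 3 ≡ 1 (mod 2).
  s_4 = 1 + 0 + 1 + 0 + 0 + 0 + 1 + 0 = 3 ≡ 1 (mod 2).
s = (0, 0, 1, 1)^T — this equals column 3 of H (binary 0011), so error is at position 3.
Correct: flip bit 3 of r = 110111010001110 to get c = 111111010001110.


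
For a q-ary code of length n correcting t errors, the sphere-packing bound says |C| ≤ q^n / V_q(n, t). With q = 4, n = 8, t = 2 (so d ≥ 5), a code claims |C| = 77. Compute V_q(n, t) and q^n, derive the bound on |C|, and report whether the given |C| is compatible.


V_q(n, t) = 277, q^n = 65536, Hamming bound = 236, |C| = 77 ≤ bound (satisfied).

Step 1: Compute V_q(n, t) = Σ_{j=0}^2 C(n, j) (q−1)^j.
  j = 0: C(8,0)·(3)^0 = 1·1 = 1.
  j = 1: C(8,1)·(3)^1 = 8·3 = 24.
  j = 2: C(8,2)·(3)^2 = 28·9 = 252.
  V_q(n, t) = 1 + 24 + 252 = 277.
Step 2: q^n = 4^8 = 65536.
Step 3: Hamming bound ⌊q^n / V_q(n,t)⌋ = ⌊65536/277⌋ = 236.
Step 4: Compare |C| = 77 to 236: satisfied.
The claimed |C| lies below the Hamming bound.


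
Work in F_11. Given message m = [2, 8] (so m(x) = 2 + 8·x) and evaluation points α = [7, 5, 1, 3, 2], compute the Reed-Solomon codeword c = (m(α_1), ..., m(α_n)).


c = [3, 9, 10, 4, 7]

Message polynomial: m(x) = 2 + 8·x (mod 11).
For each evaluation point α_i, compute m(α_i) mod 11:
  α_1 = 7: Horner steps 8 → 3, so m(7) = 3.
  α_2 = 5: Horner steps 8 → 9, so m(5) = 9.
  α_3 = 1: Horner steps 8 → 10, so m(1) = 10.
  α_4 = 3: Horner steps 8 → 4, so m(3) = 4.
  α_5 = 2: Horner steps 8 → 7, so m(2) = 7.
Codeword c = [3, 9, 10, 4, 7] ∈ F_11^5.


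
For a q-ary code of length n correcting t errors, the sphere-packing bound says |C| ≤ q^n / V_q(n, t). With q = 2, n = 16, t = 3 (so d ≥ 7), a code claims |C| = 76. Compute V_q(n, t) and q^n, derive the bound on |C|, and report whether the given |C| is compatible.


V_q(n, t) = 697, q^n = 65536, Hamming bound = 94, |C| = 76 ≤ bound (satisfied).

Step 1: Compute V_q(n, t) = Σ_{j=0}^3 C(n, j) (q−1)^j.
  j = 0: C(16,0)·(1)^0 = 1·1 = 1.
  j = 1: C(16,1)·(1)^1 = 16·1 = 16.
  j = 2: C(16,2)·(1)^2 = 120·1 = 120.
  j = 3: C(16,3)·(1)^3 = 560·1 = 560.
  V_q(n, t) = 1 + 16 + 120 + 560 = 697.
Step 2: q^n = 2^16 = 65536.
Step 3: Hamming bound ⌊q^n / V_q(n,t)⌋ = ⌊65536/697⌋ = 94.
Step 4: Compare |C| = 76 to 94: satisfied.
The claimed |C| lies below the Hamming bound.


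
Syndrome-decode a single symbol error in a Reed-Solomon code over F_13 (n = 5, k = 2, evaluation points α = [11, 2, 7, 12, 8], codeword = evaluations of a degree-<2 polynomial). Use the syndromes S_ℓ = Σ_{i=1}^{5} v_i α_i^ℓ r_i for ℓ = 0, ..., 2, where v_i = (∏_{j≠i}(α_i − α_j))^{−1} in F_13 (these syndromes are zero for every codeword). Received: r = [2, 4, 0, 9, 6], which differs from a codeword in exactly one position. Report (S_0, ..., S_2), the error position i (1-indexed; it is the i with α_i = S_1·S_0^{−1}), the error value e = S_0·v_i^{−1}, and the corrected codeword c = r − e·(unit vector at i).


S = (11, 10, 2), error at position 5, error magnitude e = 12, c = [2, 4, 0, 9, 7].

Step 1: column multipliers v_i = (∏_{j≠i}(α_i − α_j))^{−1} mod 13.
  i = 1 (α = 11): (11−2)(11−7)(11−12)(11−8) = 9·4·(−1)·3 = −108 ≡ 9, so v_1 = 9^{−1} = 3 (mod 13).
  i = 2 (α = 2): (2−11)(2−7)(2−12)(2−8) = (−9)·(−5)·(−10)·(−6) = 2700 ≡ 9, so v_2 = 9^{−1} = 3 (mod 13).
  i = 3 (α = 7): (7−11)(7−2)(7−12)(7−8) = (−4)·5·(−5)·(−1) = −100 ≡ 4, so v_3 = 4^{−1} = 10 (mod 13).
  i = 4 (α = 12): (12−11)(12−2)(12−7)(12−8) = 1·10·5·4 = 200 ≡ 5, so v_4 = 5^{−1} = 8 (mod 13).
  i = 5 (α = 8): (8−11)(8−2)(8−7)(8−12) = (−3)·6·1·(−4) = 72 ≡ 7, so v_5 = 7^{−1} = 2 (mod 13).
  v = [3, 3, 10, 8, 2].
Step 2: syndromes of r = [2, 4, 0, 9, 6] (all sums mod 13).
  S_0 = Σ v_i r_i = 3·2 + 3·4 + 10·0 + 8·9 + 2·6 = 102 ≡ 11.
  S_1 = Σ v_i α_i r_i = 3·11·2 + 3·2·4 + 10·7·0 + 8·12·9 + 2·8·6 = 1050 ≡ 10.
  α_i^2 mod 13 = [4, 4, 10, 1, 12].
  S_2 = Σ v_i α_i^2 r_i = 3·4·2 + 3·4·4 + 10·10·0 + 8·1·9 + 2·12·6 = 288 ≡ 2.
  S = (11, 10, 2) ≠ 0, so r is not a codeword (an error is present).
Step 3: locate the error. For a single error e at position i, S_ℓ = v_i·e·α_i^ℓ, so α_err = S_1/S_0.
  S_0^{−1} = 11^{−1} = 6 (mod 13), so α_err = 10·6 = 60 ≡ 8 = α_5. Error position i = 5.
  Consistency check: S_2/S_1 = 2·4 = 8 ≡ 8 = α_err ✓ (single-error assumption holds).
Step 4: error magnitude e = S_0/v_5 = S_0·∏_{j≠5}(α_5 − α_j) = 11·7 = 77 ≡ 12 (mod 13).
Step 5: correct position 5: c_5 = r_5 − e = 6 − 12 ≡ 7 (mod 13). Hence c = [2, 4, 0, 9, 7].
  Check: interpolating c through the α_i gives m(x) = 3 + 7·x (degree < 2) with m(α_i) = c_i for every i, so c is indeed a codeword.


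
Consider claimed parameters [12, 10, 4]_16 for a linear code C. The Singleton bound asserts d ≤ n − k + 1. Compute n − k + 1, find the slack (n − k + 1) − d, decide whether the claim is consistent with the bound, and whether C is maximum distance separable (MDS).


Singleton RHS = n − k + 1 = 3, slack = -1, bound violated (no such code; not MDS).

Singleton bound: d ≤ n − k + 1.
Here n = 12, k = 10, so n − k + 1 = 3.
Given d = 4, check d ≤ 3: NO.
Slack = (n − k + 1) − d = -1.
The slack is negative: d = 4 exceeds n − k + 1 = 3 by 1, so the Singleton bound is violated and no linear [12, 10, 4]_16 code can exist. In particular it is not MDS (MDS requires d = n − k + 1 exactly).
Description: the claimed parameters are [12, 10, 4]_16; such a code would be impossible (violates the Singleton bound).


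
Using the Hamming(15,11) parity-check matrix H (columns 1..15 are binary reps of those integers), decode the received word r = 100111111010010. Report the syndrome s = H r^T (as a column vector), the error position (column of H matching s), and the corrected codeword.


s = (0, 1, 0, 1)^T, error position = 5, corrected codeword c = 100101111010010

Compute s = H r^T mod 2 one row at a time:
  s_1 = 1 + 1 + 0 + 1 + 0 + 0 + 1 + 0 = 4 ≡ 0 (mod 2).
  s_2 = 1 + 1 + 1 + 1 + 0 + 0 + 1 + 0 = 5 ≡ 1 (mod 2).
  s_3 = 0 + 0 + 1 + 1 + 0 + 1 + 1 + 0 = 4 ≡ 0 (mod 2).
  s_4 = 1 + 0 + 1 + 1 + 1 + 1 + 0 + 0 = 5 ≡ 1 (mod 2).
s = (0, 1, 0, 1)^T — this equals column 5 of H (binary 0101), so error is at position 5.
Correct: flip bit 5 of r = 100111111010010 to get c = 100101111010010.


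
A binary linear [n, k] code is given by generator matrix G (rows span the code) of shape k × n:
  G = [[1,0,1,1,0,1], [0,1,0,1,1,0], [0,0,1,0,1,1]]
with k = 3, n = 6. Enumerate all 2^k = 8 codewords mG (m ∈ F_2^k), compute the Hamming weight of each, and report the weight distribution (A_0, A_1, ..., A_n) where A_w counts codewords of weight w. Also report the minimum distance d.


Weight distribution: A_0 = 1, A_2 = 1, A_3 = 3, A_4 = 2, A_5 = 1. Minimum distance d = 2.

Enumerate all 2^3 = 8 messages m ∈ F_2^3.
For each, compute codeword c = mG in F_2^6, then tally its weight.
  m = 000 → c = 000000, weight = 0.
  m = 100 → c = 101101, weight = 4.
  m = 010 → c = 010110, weight = 3.
  m = 110 → c = 111011, weight = 5.
  m = 001 → c = 001011, weight = 3.
  m = 101 → c = 100110, weight = 3.
  m = 011 → c = 011101, weight = 4.
  m = 111 → c = 110000, weight = 2.
Tally weights:
  weight 0: 1 codewords.
  weight 2: 1 codewords.
  weight 3: 3 codewords.
  weight 4: 2 codewords.
  weight 5: 1 codewords.
Minimum distance d = smallest w > 0 with A_w > 0 = 2.
Sanity: Σ A_w = 8 = 2^3 = 8 ✓.
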